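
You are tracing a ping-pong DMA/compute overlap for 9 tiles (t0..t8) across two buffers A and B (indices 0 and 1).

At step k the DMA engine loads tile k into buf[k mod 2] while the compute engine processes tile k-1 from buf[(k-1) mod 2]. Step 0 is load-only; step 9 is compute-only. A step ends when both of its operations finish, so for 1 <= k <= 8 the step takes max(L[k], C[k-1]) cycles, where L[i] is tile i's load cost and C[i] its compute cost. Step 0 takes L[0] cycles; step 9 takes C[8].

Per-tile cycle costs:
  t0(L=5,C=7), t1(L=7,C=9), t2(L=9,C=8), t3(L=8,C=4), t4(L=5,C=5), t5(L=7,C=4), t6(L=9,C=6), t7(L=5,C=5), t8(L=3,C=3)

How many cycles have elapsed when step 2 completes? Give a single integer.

end_cycle[2] = 21

k=0 load=t0/5c comp=- wait=5 total=5
k=1 load=t1/7c comp=t0/7c wait=7 total=12
k=2 load=t2/9c comp=t1/9c wait=9 total=21
k=3 load=t3/8c comp=t2/8c wait=8 total=29
k=4 load=t4/5c comp=t3/4c wait=5 total=34
k=5 load=t5/7c comp=t4/5c wait=7 total=41
k=6 load=t6/9c comp=t5/4c wait=9 total=50
k=7 load=t7/5c comp=t6/6c wait=6 total=56
k=8 load=t8/3c comp=t7/5c wait=5 total=61
k=9 load=- comp=t8/3c wait=3 total=64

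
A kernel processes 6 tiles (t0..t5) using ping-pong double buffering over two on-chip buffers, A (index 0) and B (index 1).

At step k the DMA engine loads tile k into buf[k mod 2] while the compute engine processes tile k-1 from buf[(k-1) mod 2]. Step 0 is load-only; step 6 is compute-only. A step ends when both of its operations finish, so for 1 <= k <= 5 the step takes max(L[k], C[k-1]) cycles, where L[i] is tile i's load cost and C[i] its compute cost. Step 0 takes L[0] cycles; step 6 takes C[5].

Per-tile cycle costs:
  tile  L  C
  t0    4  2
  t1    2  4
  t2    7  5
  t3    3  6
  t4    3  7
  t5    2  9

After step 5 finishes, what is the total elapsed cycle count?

step 0: L[0]=4 → dur=4, Σ=4 | A=load:t0 B=idle [load-only]
step 1: L[1]=2 C[0]=2 → dur=2, Σ=6 | A=compute:t0 B=load:t1 [tied]
step 2: L[2]=7 C[1]=4 → dur=7, Σ=13 | A=load:t2 B=compute:t1 [load-bound]
step 3: L[3]=3 C[2]=5 → dur=5, Σ=18 | A=compute:t2 B=load:t3 [compute-bound]
step 4: L[4]=3 C[3]=6 → dur=6, Σ=24 | A=load:t4 B=compute:t3 [compute-bound]
step 5: L[5]=2 C[4]=7 → dur=7, Σ=31 | A=compute:t4 B=load:t5 [compute-bound]
step 6: C[5]=9 → dur=9, Σ=40 | A=idle B=compute:t5 [compute-only]

end_cycle[5] = 31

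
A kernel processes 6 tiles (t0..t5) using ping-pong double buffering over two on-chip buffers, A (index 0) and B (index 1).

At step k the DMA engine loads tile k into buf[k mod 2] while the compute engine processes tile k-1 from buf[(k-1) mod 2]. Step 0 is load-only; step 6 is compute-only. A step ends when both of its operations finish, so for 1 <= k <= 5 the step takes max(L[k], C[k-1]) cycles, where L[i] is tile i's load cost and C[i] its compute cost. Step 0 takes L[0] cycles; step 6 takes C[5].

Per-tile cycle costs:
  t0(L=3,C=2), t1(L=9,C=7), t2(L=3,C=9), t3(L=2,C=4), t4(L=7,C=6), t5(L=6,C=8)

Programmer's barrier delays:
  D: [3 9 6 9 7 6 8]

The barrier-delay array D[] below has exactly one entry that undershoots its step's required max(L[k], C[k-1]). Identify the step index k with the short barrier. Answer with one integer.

[0] required=L[0]=3=3 vs D=3 ok
[1] required=max(L[1]=9,C[0]=2)=9 vs D=9 ok
[2] required=max(L[2]=3,C[1]=7)=7 vs D=6 SHORT
[3] required=max(L[3]=2,C[2]=9)=9 vs D=9 ok
[4] required=max(L[4]=7,C[3]=4)=7 vs D=7 ok
[5] required=max(L[5]=6,C[4]=6)=6 vs D=6 ok
[6] required=C[5]=8=8 vs D=8 ok

hazard at step 2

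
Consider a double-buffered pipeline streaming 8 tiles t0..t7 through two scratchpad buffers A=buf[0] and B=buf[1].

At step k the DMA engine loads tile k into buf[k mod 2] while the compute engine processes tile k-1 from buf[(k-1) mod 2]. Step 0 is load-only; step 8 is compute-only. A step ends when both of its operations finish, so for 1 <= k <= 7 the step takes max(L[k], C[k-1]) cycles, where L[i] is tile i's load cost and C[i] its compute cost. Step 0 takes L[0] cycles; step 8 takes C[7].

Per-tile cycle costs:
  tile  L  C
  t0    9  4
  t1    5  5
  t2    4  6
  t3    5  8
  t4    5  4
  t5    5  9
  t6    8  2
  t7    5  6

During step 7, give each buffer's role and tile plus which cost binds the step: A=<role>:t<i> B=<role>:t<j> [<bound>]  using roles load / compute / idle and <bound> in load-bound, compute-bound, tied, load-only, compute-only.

step 7: A=compute:t6 B=load:t7 [load-bound]

  0. 9=9c; end=9; A:t0 B:-
  1. max(5,4)=5c; end=14; A:t0 B:t1
  2. max(4,5)=5c; end=19; A:t2 B:t1
  3. max(5,6)=6c; end=25; A:t2 B:t3
  4. max(5,8)=8c; end=33; A:t4 B:t3
  5. max(5,4)=5c; end=38; A:t4 B:t5
  6. max(8,9)=9c; end=47; A:t6 B:t5
  7. max(5,2)=5c; end=52; A:t6 B:t7
  8. 6=6c; end=58; A:t6 B:t7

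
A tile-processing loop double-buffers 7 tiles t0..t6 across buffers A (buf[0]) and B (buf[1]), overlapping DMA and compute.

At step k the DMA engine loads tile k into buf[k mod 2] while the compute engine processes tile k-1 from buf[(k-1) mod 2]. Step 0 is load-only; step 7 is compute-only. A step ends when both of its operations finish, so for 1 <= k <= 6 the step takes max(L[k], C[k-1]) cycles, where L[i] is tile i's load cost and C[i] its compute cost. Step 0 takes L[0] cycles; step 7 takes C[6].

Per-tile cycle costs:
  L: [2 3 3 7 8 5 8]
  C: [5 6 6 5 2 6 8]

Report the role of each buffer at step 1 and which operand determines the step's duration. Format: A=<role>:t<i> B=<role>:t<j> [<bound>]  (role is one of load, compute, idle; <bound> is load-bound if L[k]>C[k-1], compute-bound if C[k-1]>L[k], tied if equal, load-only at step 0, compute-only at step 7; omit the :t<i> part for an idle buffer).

  0. 2=2c; end=2; A:t0 B:-
  1. max(3,5)=5c; end=7; A:t0 B:t1
  2. max(3,6)=6c; end=13; A:t2 B:t1
  3. max(7,6)=7c; end=20; A:t2 B:t3
  4. max(8,5)=8c; end=28; A:t4 B:t3
  5. max(5,2)=5c; end=33; A:t4 B:t5
  6. max(8,6)=8c; end=41; A:t6 B:t5
  7. 8=8c; end=49; A:t6 B:t5

step 1: A=compute:t0 B=load:t1 [compute-bound]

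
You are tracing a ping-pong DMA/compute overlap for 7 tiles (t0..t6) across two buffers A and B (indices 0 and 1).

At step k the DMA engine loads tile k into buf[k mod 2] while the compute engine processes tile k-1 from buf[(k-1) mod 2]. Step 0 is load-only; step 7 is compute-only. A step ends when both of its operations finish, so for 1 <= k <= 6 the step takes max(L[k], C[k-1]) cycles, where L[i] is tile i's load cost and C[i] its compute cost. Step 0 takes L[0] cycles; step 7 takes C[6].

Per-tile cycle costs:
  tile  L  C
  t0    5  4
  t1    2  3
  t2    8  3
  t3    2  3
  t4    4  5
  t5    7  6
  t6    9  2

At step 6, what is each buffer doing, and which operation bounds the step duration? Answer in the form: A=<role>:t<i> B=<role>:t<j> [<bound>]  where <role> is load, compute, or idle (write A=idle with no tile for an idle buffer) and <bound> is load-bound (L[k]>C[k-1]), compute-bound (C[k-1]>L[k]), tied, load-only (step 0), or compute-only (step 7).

k=0 load=t0/5c comp=- wait=5 total=5
k=1 load=t1/2c comp=t0/4c wait=4 total=9
k=2 load=t2/8c comp=t1/3c wait=8 total=17
k=3 load=t3/2c comp=t2/3c wait=3 total=20
k=4 load=t4/4c comp=t3/3c wait=4 total=24
k=5 load=t5/7c comp=t4/5c wait=7 total=31
k=6 load=t6/9c comp=t5/6c wait=9 total=40
k=7 load=- comp=t6/2c wait=2 total=42

step 6: A=load:t6 B=compute:t5 [load-bound]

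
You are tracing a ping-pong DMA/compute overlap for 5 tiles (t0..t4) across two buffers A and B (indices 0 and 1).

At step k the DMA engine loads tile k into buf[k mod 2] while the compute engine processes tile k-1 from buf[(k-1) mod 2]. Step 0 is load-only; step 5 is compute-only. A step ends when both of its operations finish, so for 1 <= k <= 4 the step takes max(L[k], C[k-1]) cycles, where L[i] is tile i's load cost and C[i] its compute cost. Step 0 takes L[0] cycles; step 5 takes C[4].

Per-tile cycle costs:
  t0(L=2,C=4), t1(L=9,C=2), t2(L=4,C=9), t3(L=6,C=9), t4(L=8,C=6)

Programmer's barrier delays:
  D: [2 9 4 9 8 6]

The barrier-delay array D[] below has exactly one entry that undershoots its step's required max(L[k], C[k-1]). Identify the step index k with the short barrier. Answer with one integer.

hazard at step 4

step 0: need L[0]=2 = 2; D[0]=2 ok
step 1: need max(L[1]=9,C[0]=4) = 9; D[1]=9 ok
step 2: need max(L[2]=4,C[1]=2) = 4; D[2]=4 ok
step 3: need max(L[3]=6,C[2]=9) = 9; D[3]=9 ok
step 4: need max(L[4]=8,C[3]=9) = 9; D[4]=8 SHORT
step 5: need C[4]=6 = 6; D[5]=6 ok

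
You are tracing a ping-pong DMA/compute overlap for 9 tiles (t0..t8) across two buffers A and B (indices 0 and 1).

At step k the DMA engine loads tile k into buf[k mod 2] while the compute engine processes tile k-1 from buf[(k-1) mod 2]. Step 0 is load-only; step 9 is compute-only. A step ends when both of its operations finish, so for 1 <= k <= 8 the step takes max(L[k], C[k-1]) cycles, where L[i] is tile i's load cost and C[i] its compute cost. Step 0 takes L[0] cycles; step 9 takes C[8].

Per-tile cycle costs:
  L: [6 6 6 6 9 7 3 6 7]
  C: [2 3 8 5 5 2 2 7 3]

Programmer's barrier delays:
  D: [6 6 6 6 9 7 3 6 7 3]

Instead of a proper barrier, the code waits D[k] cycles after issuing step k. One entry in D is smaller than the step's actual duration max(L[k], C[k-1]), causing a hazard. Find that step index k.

[0] required=L[0]=6=6 vs D=6 ok
[1] required=max(L[1]=6,C[0]=2)=6 vs D=6 ok
[2] required=max(L[2]=6,C[1]=3)=6 vs D=6 ok
[3] required=max(L[3]=6,C[2]=8)=8 vs D=6 SHORT
[4] required=max(L[4]=9,C[3]=5)=9 vs D=9 ok
[5] required=max(L[5]=7,C[4]=5)=7 vs D=7 ok
[6] required=max(L[6]=3,C[5]=2)=3 vs D=3 ok
[7] required=max(L[7]=6,C[6]=2)=6 vs D=6 ok
[8] required=max(L[8]=7,C[7]=7)=7 vs D=7 ok
[9] required=C[8]=3=3 vs D=3 ok

hazard at step 3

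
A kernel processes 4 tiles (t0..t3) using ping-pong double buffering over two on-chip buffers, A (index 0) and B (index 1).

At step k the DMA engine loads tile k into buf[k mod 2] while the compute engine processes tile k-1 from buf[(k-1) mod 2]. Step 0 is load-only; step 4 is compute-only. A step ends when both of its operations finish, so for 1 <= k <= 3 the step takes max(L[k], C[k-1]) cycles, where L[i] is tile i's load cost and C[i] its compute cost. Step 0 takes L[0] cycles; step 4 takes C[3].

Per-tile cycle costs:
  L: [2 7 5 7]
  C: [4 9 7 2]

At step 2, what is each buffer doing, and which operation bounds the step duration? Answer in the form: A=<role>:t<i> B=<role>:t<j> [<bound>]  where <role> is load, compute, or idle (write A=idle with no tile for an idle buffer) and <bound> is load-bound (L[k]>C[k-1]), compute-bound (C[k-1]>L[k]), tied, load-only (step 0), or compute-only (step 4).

k=0 load=t0/2c comp=- wait=2 total=2
k=1 load=t1/7c comp=t0/4c wait=7 total=9
k=2 load=t2/5c comp=t1/9c wait=9 total=18
k=3 load=t3/7c comp=t2/7c wait=7 total=25
k=4 load=- comp=t3/2c wait=2 total=27

step 2: A=load:t2 B=compute:t1 [compute-bound]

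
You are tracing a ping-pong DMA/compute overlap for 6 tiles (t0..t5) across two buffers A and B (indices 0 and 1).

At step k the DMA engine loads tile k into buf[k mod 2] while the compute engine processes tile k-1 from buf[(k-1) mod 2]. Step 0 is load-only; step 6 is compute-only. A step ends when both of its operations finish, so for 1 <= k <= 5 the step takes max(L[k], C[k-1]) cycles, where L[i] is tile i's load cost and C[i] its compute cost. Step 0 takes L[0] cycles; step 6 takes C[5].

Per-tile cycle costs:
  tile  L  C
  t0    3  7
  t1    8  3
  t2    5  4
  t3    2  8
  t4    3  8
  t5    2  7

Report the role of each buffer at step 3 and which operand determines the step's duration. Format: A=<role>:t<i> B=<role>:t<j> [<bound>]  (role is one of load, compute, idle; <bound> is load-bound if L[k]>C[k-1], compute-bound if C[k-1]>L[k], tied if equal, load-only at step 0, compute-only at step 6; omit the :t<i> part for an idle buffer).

[0] DMA t0→A (3c) ∥ CU idle ⇒ 3c, clock 3
[1] DMA t1→B (8c) ∥ CU A:t0 (7c) ⇒ 8c, clock 11
[2] DMA t2→A (5c) ∥ CU B:t1 (3c) ⇒ 5c, clock 16
[3] DMA t3→B (2c) ∥ CU A:t2 (4c) ⇒ 4c, clock 20
[4] DMA t4→A (3c) ∥ CU B:t3 (8c) ⇒ 8c, clock 28
[5] DMA t5→B (2c) ∥ CU A:t4 (8c) ⇒ 8c, clock 36
[6] DMA idle ∥ CU B:t5 (7c) ⇒ 7c, clock 43

step 3: A=compute:t2 B=load:t3 [compute-bound]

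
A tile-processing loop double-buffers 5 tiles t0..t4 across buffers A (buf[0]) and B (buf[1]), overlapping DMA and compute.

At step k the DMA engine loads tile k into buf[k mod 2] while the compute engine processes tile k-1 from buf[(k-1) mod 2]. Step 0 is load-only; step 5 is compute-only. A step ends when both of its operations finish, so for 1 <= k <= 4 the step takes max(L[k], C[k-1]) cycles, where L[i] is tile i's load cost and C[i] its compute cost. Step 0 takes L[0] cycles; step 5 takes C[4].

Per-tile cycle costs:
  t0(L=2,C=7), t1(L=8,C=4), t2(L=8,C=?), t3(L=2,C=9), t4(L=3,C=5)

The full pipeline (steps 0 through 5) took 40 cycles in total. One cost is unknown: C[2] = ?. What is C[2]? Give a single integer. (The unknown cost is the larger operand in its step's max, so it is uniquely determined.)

C[2] = 8

step 0: dur = L[0]=2 = 2
step 1: dur = max(L[1]=8, C[0]=7) = 8
step 2: dur = max(L[2]=8, C[1]=4) = 8
step 3: dur = max(L[3]=2, C[2]=?) = C[2]  (unknown; binding)
step 4: dur = max(L[4]=3, C[3]=9) = 9
step 5: dur = C[4]=5 = 5
sum of known step durations = 32
dur[3] = total - known = 40 - 32 = 8
C[2] is the binding max in step 3, so C[2] = dur[3] = 8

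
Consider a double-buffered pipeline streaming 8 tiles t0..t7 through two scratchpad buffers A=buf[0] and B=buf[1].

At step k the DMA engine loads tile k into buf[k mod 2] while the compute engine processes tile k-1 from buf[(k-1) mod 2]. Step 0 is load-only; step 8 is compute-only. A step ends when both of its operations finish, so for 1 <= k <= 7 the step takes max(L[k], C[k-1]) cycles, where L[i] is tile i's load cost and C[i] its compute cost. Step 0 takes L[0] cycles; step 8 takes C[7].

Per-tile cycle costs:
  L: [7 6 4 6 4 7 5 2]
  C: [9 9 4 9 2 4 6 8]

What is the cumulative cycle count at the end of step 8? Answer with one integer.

[0] DMA t0→A (7c) ∥ CU idle ⇒ 7c, clock 7
[1] DMA t1→B (6c) ∥ CU A:t0 (9c) ⇒ 9c, clock 16
[2] DMA t2→A (4c) ∥ CU B:t1 (9c) ⇒ 9c, clock 25
[3] DMA t3→B (6c) ∥ CU A:t2 (4c) ⇒ 6c, clock 31
[4] DMA t4→A (4c) ∥ CU B:t3 (9c) ⇒ 9c, clock 40
[5] DMA t5→B (7c) ∥ CU A:t4 (2c) ⇒ 7c, clock 47
[6] DMA t6→A (5c) ∥ CU B:t5 (4c) ⇒ 5c, clock 52
[7] DMA t7→B (2c) ∥ CU A:t6 (6c) ⇒ 6c, clock 58
[8] DMA idle ∥ CU B:t7 (8c) ⇒ 8c, clock 66

end_cycle[8] = 66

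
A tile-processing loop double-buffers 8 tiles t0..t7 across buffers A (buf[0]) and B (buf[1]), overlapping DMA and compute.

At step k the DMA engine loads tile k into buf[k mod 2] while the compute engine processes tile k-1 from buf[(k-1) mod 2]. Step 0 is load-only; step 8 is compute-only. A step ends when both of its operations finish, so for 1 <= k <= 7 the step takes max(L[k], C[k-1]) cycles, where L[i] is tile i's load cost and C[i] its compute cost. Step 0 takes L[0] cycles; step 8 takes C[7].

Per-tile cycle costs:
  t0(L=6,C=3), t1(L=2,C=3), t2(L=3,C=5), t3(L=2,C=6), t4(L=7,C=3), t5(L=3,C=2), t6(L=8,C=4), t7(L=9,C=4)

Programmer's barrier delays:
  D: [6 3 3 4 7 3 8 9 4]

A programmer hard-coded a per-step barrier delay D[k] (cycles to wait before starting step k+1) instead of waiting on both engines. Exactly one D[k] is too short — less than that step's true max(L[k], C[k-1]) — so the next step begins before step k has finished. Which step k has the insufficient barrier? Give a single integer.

k=0 barrier L[0]=6→6c, D[0]=6 ok
k=1 barrier max(L[1]=2,C[0]=3)→3c, D[1]=3 ok
k=2 barrier max(L[2]=3,C[1]=3)→3c, D[2]=3 ok
k=3 barrier max(L[3]=2,C[2]=5)→5c, D[3]=4 SHORT
k=4 barrier max(L[4]=7,C[3]=6)→7c, D[4]=7 ok
k=5 barrier max(L[5]=3,C[4]=3)→3c, D[5]=3 ok
k=6 barrier max(L[6]=8,C[5]=2)→8c, D[6]=8 ok
k=7 barrier max(L[7]=9,C[6]=4)→9c, D[7]=9 ok
k=8 barrier C[7]=4→4c, D[8]=4 ok

hazard at step 3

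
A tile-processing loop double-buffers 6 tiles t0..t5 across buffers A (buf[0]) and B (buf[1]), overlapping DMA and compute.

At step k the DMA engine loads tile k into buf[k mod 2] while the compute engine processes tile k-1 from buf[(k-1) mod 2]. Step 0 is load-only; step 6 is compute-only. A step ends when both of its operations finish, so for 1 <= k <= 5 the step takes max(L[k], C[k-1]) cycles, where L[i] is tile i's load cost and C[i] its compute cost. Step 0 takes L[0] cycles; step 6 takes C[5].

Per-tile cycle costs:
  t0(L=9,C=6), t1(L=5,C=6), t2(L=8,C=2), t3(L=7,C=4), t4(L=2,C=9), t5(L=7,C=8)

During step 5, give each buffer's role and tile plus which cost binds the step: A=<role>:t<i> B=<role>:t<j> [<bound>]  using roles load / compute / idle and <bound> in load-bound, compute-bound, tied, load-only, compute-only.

k=0 load=t0/9c comp=- wait=9 total=9
k=1 load=t1/5c comp=t0/6c wait=6 total=15
k=2 load=t2/8c comp=t1/6c wait=8 total=23
k=3 load=t3/7c comp=t2/2c wait=7 total=30
k=4 load=t4/2c comp=t3/4c wait=4 total=34
k=5 load=t5/7c comp=t4/9c wait=9 total=43
k=6 load=- comp=t5/8c wait=8 total=51

step 5: A=compute:t4 B=load:t5 [compute-bound]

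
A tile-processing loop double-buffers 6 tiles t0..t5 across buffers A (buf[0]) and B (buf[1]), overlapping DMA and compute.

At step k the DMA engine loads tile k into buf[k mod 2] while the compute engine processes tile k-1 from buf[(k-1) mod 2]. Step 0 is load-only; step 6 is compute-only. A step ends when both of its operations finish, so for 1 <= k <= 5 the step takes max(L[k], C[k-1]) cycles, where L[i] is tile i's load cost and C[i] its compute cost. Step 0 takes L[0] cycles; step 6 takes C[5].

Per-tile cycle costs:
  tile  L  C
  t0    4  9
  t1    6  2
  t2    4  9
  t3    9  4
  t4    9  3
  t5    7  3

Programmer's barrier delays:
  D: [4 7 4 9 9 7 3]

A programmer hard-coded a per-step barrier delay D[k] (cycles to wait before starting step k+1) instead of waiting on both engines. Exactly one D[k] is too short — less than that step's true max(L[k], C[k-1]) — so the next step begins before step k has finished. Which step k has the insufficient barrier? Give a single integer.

step 0: need L[0]=4 = 4; D[0]=4 ok
step 1: need max(L[1]=6,C[0]=9) = 9; D[1]=7 SHORT
step 2: need max(L[2]=4,C[1]=2) = 4; D[2]=4 ok
step 3: need max(L[3]=9,C[2]=9) = 9; D[3]=9 ok
step 4: need max(L[4]=9,C[3]=4) = 9; D[4]=9 ok
step 5: need max(L[5]=7,C[4]=3) = 7; D[5]=7 ok
step 6: need C[5]=3 = 3; D[6]=3 ok

hazard at step 1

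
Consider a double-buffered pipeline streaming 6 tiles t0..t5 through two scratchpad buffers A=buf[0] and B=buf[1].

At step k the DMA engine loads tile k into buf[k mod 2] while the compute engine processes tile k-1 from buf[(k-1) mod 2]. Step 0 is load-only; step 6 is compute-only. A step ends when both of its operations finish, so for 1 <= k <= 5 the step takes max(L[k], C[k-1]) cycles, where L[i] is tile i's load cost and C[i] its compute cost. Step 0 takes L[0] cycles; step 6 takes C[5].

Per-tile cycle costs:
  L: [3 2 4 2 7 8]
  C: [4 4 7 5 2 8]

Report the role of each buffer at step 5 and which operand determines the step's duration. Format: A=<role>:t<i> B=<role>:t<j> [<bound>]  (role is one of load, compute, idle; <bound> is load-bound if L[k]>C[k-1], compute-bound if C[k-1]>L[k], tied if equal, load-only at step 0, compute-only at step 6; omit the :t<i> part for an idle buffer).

  0. 3=3c; end=3; A:t0 B:-
  1. max(2,4)=4c; end=7; A:t0 B:t1
  2. max(4,4)=4c; end=11; A:t2 B:t1
  3. max(2,7)=7c; end=18; A:t2 B:t3
  4. max(7,5)=7c; end=25; A:t4 B:t3
  5. max(8,2)=8c; end=33; A:t4 B:t5
  6. 8=8c; end=41; A:t4 B:t5

step 5: A=compute:t4 B=load:t5 [load-bound]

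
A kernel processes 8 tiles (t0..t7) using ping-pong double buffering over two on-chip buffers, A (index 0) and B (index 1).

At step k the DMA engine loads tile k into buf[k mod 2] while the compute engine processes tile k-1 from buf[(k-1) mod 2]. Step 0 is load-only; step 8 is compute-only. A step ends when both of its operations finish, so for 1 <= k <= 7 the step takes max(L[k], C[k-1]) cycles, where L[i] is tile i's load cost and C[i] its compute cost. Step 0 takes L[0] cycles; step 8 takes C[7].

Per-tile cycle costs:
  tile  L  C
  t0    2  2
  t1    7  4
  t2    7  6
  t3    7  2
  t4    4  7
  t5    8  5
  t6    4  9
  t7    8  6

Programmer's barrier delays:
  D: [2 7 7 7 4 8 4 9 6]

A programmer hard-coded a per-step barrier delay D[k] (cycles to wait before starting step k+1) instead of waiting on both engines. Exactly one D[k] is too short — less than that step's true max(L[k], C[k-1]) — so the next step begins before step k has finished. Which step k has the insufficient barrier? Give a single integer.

hazard at step 6

k=0 barrier L[0]=2→2c, D[0]=2 ok
k=1 barrier max(L[1]=7,C[0]=2)→7c, D[1]=7 ok
k=2 barrier max(L[2]=7,C[1]=4)→7c, D[2]=7 ok
k=3 barrier max(L[3]=7,C[2]=6)→7c, D[3]=7 ok
k=4 barrier max(L[4]=4,C[3]=2)→4c, D[4]=4 ok
k=5 barrier max(L[5]=8,C[4]=7)→8c, D[5]=8 ok
k=6 barrier max(L[6]=4,C[5]=5)→5c, D[6]=4 SHORT
k=7 barrier max(L[7]=8,C[6]=9)→9c, D[7]=9 ok
k=8 barrier C[7]=6→6c, D[8]=6 ok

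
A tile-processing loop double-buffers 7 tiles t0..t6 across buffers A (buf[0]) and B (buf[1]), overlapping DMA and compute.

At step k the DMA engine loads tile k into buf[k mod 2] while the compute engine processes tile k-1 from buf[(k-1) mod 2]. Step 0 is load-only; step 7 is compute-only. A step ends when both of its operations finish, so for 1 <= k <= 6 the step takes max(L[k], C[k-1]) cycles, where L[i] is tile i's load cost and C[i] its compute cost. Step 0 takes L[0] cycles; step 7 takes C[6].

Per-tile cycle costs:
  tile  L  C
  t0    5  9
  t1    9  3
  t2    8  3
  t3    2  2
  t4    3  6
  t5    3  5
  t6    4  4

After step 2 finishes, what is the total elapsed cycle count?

[0] DMA t0→A (5c) ∥ CU idle ⇒ 5c, clock 5
[1] DMA t1→B (9c) ∥ CU A:t0 (9c) ⇒ 9c, clock 14
[2] DMA t2→A (8c) ∥ CU B:t1 (3c) ⇒ 8c, clock 22
[3] DMA t3→B (2c) ∥ CU A:t2 (3c) ⇒ 3c, clock 25
[4] DMA t4→A (3c) ∥ CU B:t3 (2c) ⇒ 3c, clock 28
[5] DMA t5→B (3c) ∥ CU A:t4 (6c) ⇒ 6c, clock 34
[6] DMA t6→A (4c) ∥ CU B:t5 (5c) ⇒ 5c, clock 39
[7] DMA idle ∥ CU A:t6 (4c) ⇒ 4c, clock 43

end_cycle[2] = 22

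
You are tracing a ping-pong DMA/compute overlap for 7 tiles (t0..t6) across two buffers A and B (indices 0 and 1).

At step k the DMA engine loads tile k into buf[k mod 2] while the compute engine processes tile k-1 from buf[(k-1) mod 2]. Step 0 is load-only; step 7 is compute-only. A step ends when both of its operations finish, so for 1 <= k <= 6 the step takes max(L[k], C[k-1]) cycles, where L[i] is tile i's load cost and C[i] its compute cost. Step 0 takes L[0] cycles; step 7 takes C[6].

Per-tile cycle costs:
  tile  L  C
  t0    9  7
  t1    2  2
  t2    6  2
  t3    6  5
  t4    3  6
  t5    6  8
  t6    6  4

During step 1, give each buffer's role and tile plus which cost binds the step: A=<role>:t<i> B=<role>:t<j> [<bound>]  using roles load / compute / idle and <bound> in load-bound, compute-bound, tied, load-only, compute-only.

step 1: A=compute:t0 B=load:t1 [compute-bound]

[0] DMA t0→A (9c) ∥ CU idle ⇒ 9c, clock 9
[1] DMA t1→B (2c) ∥ CU A:t0 (7c) ⇒ 7c, clock 16
[2] DMA t2→A (6c) ∥ CU B:t1 (2c) ⇒ 6c, clock 22
[3] DMA t3→B (6c) ∥ CU A:t2 (2c) ⇒ 6c, clock 28
[4] DMA t4→A (3c) ∥ CU B:t3 (5c) ⇒ 5c, clock 33
[5] DMA t5→B (6c) ∥ CU A:t4 (6c) ⇒ 6c, clock 39
[6] DMA t6→A (6c) ∥ CU B:t5 (8c) ⇒ 8c, clock 47
[7] DMA idle ∥ CU A:t6 (4c) ⇒ 4c, clock 51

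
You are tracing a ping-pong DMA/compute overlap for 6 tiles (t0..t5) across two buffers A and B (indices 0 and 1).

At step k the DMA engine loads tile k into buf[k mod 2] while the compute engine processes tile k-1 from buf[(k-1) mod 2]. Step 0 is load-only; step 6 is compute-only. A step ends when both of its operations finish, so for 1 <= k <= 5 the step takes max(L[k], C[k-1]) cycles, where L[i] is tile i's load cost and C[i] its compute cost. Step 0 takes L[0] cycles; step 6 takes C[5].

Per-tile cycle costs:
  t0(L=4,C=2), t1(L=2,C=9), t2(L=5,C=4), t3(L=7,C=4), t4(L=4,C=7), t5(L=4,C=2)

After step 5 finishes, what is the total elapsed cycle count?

end_cycle[5] = 33

[0] DMA t0→A (4c) ∥ CU idle ⇒ 4c, clock 4
[1] DMA t1→B (2c) ∥ CU A:t0 (2c) ⇒ 2c, clock 6
[2] DMA t2→A (5c) ∥ CU B:t1 (9c) ⇒ 9c, clock 15
[3] DMA t3→B (7c) ∥ CU A:t2 (4c) ⇒ 7c, clock 22
[4] DMA t4→A (4c) ∥ CU B:t3 (4c) ⇒ 4c, clock 26
[5] DMA t5→B (4c) ∥ CU A:t4 (7c) ⇒ 7c, clock 33
[6] DMA idle ∥ CU B:t5 (2c) ⇒ 2c, clock 35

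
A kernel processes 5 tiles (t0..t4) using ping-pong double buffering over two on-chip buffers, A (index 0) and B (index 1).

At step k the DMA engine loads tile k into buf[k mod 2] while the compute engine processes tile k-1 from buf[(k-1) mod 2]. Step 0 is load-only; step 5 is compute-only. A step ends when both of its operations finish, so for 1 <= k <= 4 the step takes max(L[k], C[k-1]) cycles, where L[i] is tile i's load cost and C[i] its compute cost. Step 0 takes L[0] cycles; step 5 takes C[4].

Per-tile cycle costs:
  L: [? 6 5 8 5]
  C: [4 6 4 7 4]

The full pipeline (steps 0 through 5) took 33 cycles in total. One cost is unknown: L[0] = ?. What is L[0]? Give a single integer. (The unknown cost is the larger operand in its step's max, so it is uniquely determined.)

L[0] = 2

step 0 = dur = L[0]=? = L[0]  (unknown; binding)
step 1 = dur = max(L[1]=6, C[0]=4) = 6
step 2 = dur = max(L[2]=5, C[1]=6) = 6
step 3 = dur = max(L[3]=8, C[2]=4) = 8
step 4 = dur = max(L[4]=5, C[3]=7) = 7
step 5 = dur = C[4]=4 = 4
sum of known step durations = 31
dur[0] = total - known = 33 - 31 = 2
L[0] is the binding max in step 0, so L[0] = dur[0] = 2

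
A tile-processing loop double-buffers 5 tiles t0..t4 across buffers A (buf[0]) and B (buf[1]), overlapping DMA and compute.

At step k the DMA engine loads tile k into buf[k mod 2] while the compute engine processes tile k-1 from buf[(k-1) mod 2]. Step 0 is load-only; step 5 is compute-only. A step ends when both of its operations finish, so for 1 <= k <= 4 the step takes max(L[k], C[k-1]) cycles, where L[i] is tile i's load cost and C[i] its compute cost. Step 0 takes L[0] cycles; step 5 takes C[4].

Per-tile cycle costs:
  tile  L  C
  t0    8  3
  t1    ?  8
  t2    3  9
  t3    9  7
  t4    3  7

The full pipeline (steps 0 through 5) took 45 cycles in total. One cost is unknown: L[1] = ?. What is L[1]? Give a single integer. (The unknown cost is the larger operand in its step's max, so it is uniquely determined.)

step 0 = dur = L[0]=8 = 8
step 1 = dur = max(L[1]=?, C[0]=3) = L[1]  (unknown; binding)
step 2 = dur = max(L[2]=3, C[1]=8) = 8
step 3 = dur = max(L[3]=9, C[2]=9) = 9
step 4 = dur = max(L[4]=3, C[3]=7) = 7
step 5 = dur = C[4]=7 = 7
sum of known step durations = 39
dur[1] = total - known = 45 - 39 = 6
L[1] is the binding max in step 1, so L[1] = dur[1] = 6

L[1] = 6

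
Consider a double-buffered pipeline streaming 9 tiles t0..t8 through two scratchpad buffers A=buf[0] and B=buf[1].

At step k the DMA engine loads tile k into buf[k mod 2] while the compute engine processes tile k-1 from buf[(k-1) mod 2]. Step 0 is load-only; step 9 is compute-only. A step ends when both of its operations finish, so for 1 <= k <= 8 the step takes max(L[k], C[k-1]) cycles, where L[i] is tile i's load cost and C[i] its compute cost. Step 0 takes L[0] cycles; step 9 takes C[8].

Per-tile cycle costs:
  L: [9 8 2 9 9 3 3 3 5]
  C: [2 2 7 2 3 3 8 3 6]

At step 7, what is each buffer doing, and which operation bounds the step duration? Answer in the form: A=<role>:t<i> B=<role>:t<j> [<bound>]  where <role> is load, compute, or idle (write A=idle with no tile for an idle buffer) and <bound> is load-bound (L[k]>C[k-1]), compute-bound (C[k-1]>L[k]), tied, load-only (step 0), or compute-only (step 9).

step 7: A=compute:t6 B=load:t7 [compute-bound]

k=0 load=t0/9c comp=- wait=9 total=9
k=1 load=t1/8c comp=t0/2c wait=8 total=17
k=2 load=t2/2c comp=t1/2c wait=2 total=19
k=3 load=t3/9c comp=t2/7c wait=9 total=28
k=4 load=t4/9c comp=t3/2c wait=9 total=37
k=5 load=t5/3c comp=t4/3c wait=3 total=40
k=6 load=t6/3c comp=t5/3c wait=3 total=43
k=7 load=t7/3c comp=t6/8c wait=8 total=51
k=8 load=t8/5c comp=t7/3c wait=5 total=56
k=9 load=- comp=t8/6c wait=6 total=62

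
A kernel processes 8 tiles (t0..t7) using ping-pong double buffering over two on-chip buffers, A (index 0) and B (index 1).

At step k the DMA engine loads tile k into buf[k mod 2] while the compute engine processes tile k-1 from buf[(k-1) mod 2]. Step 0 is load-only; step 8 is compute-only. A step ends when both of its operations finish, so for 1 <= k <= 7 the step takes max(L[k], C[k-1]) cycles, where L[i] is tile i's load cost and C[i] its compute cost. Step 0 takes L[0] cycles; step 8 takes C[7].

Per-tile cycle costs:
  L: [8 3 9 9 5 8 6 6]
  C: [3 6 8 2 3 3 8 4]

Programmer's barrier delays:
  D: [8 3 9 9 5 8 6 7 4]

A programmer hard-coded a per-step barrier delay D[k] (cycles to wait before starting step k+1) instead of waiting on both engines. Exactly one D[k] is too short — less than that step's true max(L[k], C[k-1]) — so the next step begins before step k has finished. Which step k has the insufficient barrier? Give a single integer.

hazard at step 7

k=0 barrier L[0]=8→8c, D[0]=8 ok
k=1 barrier max(L[1]=3,C[0]=3)→3c, D[1]=3 ok
k=2 barrier max(L[2]=9,C[1]=6)→9c, D[2]=9 ok
k=3 barrier max(L[3]=9,C[2]=8)→9c, D[3]=9 ok
k=4 barrier max(L[4]=5,C[3]=2)→5c, D[4]=5 ok
k=5 barrier max(L[5]=8,C[4]=3)→8c, D[5]=8 ok
k=6 barrier max(L[6]=6,C[5]=3)→6c, D[6]=6 ok
k=7 barrier max(L[7]=6,C[6]=8)→8c, D[7]=7 SHORT
k=8 barrier C[7]=4→4c, D[8]=4 ok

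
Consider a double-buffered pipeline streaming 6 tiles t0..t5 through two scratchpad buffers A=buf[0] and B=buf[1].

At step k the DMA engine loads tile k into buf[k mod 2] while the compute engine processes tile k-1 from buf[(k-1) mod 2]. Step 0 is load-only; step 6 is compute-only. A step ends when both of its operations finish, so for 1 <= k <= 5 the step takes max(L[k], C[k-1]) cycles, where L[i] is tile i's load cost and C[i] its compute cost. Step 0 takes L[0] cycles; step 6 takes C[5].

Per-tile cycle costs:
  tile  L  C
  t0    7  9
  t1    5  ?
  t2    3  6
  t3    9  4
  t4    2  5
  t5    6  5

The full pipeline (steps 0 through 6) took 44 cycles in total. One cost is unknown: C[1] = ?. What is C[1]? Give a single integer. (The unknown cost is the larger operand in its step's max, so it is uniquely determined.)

C[1] = 4

step 0: dur = L[0]=7 = 7
step 1: dur = max(L[1]=5, C[0]=9) = 9
step 2: dur = max(L[2]=3, C[1]=?) = C[1]  (unknown; binding)
step 3: dur = max(L[3]=9, C[2]=6) = 9
step 4: dur = max(L[4]=2, C[3]=4) = 4
step 5: dur = max(L[5]=6, C[4]=5) = 6
step 6: dur = C[5]=5 = 5
sum of known step durations = 40
dur[2] = total - known = 44 - 40 = 4
C[1] is the binding max in step 2, so C[1] = dur[2] = 4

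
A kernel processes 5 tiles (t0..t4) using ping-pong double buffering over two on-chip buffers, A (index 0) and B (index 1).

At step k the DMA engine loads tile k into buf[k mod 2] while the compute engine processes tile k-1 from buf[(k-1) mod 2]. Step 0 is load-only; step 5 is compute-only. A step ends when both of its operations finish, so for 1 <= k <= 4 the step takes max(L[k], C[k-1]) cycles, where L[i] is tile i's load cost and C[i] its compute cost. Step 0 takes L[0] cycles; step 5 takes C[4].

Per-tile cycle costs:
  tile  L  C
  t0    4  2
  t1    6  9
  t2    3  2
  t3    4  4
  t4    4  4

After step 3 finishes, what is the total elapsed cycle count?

end_cycle[3] = 23

step 0: L[0]=4 → dur=4, Σ=4 | A=load:t0 B=idle [load-only]
step 1: L[1]=6 C[0]=2 → dur=6, Σ=10 | A=compute:t0 B=load:t1 [load-bound]
step 2: L[2]=3 C[1]=9 → dur=9, Σ=19 | A=load:t2 B=compute:t1 [compute-bound]
step 3: L[3]=4 C[2]=2 → dur=4, Σ=23 | A=compute:t2 B=load:t3 [load-bound]
step 4: L[4]=4 C[3]=4 → dur=4, Σ=27 | A=load:t4 B=compute:t3 [tied]
step 5: C[4]=4 → dur=4, Σ=31 | A=compute:t4 B=idle [compute-only]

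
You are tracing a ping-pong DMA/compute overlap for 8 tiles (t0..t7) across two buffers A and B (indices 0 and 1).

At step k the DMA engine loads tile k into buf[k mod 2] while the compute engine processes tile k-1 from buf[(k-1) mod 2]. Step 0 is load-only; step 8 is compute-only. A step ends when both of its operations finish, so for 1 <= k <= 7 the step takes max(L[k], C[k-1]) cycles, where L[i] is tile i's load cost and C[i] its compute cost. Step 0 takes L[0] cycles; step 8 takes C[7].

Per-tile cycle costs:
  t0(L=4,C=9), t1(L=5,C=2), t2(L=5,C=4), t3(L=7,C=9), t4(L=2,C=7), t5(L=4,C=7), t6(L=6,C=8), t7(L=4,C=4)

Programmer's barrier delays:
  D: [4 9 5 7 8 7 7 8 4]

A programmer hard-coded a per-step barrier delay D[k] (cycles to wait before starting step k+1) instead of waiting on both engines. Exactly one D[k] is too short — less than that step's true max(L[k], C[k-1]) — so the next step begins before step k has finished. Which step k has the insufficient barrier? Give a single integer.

hazard at step 4

[0] required=L[0]=4=4 vs D=4 ok
[1] required=max(L[1]=5,C[0]=9)=9 vs D=9 ok
[2] required=max(L[2]=5,C[1]=2)=5 vs D=5 ok
[3] required=max(L[3]=7,C[2]=4)=7 vs D=7 ok
[4] required=max(L[4]=2,C[3]=9)=9 vs D=8 SHORT
[5] required=max(L[5]=4,C[4]=7)=7 vs D=7 ok
[6] required=max(L[6]=6,C[5]=7)=7 vs D=7 ok
[7] required=max(L[7]=4,C[6]=8)=8 vs D=8 ok
[8] required=C[7]=4=4 vs D=4 ok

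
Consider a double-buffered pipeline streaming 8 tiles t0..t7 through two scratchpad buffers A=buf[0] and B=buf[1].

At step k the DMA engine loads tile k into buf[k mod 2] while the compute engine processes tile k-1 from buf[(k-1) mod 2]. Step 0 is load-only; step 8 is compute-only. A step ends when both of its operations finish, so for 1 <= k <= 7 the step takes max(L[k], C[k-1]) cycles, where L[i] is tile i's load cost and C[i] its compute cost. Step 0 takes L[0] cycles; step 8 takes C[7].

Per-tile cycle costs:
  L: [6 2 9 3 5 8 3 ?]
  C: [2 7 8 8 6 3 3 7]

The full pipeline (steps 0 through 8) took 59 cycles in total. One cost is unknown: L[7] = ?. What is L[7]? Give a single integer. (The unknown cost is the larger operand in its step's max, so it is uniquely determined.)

L[7] = 8

step 0 → dur = L[0]=6 = 6
step 1 → dur = max(L[1]=2, C[0]=2) = 2
step 2 → dur = max(L[2]=9, C[1]=7) = 9
step 3 → dur = max(L[3]=3, C[2]=8) = 8
step 4 → dur = max(L[4]=5, C[3]=8) = 8
step 5 → dur = max(L[5]=8, C[4]=6) = 8
step 6 → dur = max(L[6]=3, C[5]=3) = 3
step 7 → dur = max(L[7]=?, C[6]=3) = L[7]  (unknown; binding)
step 8 → dur = C[7]=7 = 7
sum of known step durations = 51
dur[7] = total - known = 59 - 51 = 8
L[7] is the binding max in step 7, so L[7] = dur[7] = 8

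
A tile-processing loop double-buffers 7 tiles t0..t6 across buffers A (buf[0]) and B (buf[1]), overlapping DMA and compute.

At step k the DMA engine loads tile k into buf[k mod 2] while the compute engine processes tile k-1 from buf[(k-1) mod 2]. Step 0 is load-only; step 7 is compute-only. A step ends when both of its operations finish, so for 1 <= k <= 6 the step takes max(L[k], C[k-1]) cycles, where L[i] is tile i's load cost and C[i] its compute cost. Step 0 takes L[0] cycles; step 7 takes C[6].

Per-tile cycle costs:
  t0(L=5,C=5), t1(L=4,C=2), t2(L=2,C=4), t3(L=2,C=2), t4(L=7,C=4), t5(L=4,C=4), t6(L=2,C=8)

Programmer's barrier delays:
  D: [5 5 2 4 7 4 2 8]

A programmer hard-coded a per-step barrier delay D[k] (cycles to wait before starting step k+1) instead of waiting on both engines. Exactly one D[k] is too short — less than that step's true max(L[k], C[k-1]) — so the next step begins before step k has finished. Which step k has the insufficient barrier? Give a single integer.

hazard at step 6

k=0 barrier L[0]=5→5c, D[0]=5 ok
k=1 barrier max(L[1]=4,C[0]=5)→5c, D[1]=5 ok
k=2 barrier max(L[2]=2,C[1]=2)→2c, D[2]=2 ok
k=3 barrier max(L[3]=2,C[2]=4)→4c, D[3]=4 ok
k=4 barrier max(L[4]=7,C[3]=2)→7c, D[4]=7 ok
k=5 barrier max(L[5]=4,C[4]=4)→4c, D[5]=4 ok
k=6 barrier max(L[6]=2,C[5]=4)→4c, D[6]=2 SHORT
k=7 barrier C[6]=8→8c, D[7]=8 ok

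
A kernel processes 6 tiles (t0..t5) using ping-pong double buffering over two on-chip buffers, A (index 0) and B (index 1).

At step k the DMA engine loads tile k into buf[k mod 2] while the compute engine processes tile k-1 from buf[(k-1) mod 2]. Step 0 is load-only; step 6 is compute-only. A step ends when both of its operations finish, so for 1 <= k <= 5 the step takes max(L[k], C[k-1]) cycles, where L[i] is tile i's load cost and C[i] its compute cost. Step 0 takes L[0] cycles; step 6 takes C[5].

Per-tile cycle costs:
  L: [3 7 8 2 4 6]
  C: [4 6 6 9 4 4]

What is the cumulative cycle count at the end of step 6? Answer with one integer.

end_cycle[6] = 43

[0] DMA t0→A (3c) ∥ CU idle ⇒ 3c, clock 3
[1] DMA t1→B (7c) ∥ CU A:t0 (4c) ⇒ 7c, clock 10
[2] DMA t2→A (8c) ∥ CU B:t1 (6c) ⇒ 8c, clock 18
[3] DMA t3→B (2c) ∥ CU A:t2 (6c) ⇒ 6c, clock 24
[4] DMA t4→A (4c) ∥ CU B:t3 (9c) ⇒ 9c, clock 33
[5] DMA t5→B (6c) ∥ CU A:t4 (4c) ⇒ 6c, clock 39
[6] DMA idle ∥ CU B:t5 (4c) ⇒ 4c, clock 43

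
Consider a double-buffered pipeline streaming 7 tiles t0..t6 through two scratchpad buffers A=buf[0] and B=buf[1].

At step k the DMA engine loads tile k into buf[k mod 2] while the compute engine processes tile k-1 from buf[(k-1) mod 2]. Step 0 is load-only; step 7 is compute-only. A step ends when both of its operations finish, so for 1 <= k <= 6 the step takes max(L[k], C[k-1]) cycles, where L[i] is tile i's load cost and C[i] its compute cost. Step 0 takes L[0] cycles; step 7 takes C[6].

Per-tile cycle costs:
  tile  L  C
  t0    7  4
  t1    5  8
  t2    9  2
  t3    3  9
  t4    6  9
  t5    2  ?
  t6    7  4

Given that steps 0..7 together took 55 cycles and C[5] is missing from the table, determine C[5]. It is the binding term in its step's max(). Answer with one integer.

C[5] = 9

step 0 | dur = L[0]=7 = 7
step 1 | dur = max(L[1]=5, C[0]=4) = 5
step 2 | dur = max(L[2]=9, C[1]=8) = 9
step 3 | dur = max(L[3]=3, C[2]=2) = 3
step 4 | dur = max(L[4]=6, C[3]=9) = 9
step 5 | dur = max(L[5]=2, C[4]=9) = 9
step 6 | dur = max(L[6]=7, C[5]=?) = C[5]  (unknown; binding)
step 7 | dur = C[6]=4 = 4
sum of known step durations = 46
dur[6] = total - known = 55 - 46 = 9
C[5] is the binding max in step 6, so C[5] = dur[6] = 9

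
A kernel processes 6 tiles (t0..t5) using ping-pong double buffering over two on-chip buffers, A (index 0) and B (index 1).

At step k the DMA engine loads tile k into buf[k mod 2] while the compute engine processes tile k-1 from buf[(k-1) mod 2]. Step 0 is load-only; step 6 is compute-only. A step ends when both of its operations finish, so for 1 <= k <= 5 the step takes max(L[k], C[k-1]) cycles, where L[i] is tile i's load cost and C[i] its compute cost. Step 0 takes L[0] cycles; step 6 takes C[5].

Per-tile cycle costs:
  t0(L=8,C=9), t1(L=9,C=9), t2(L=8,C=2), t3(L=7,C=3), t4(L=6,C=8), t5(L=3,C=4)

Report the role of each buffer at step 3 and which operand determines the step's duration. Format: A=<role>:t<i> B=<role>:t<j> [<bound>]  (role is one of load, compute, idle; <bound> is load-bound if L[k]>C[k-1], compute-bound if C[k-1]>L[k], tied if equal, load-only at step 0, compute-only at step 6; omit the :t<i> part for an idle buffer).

step 3: A=compute:t2 B=load:t3 [load-bound]

[0] DMA t0→A (8c) ∥ CU idle ⇒ 8c, clock 8
[1] DMA t1→B (9c) ∥ CU A:t0 (9c) ⇒ 9c, clock 17
[2] DMA t2→A (8c) ∥ CU B:t1 (9c) ⇒ 9c, clock 26
[3] DMA t3→B (7c) ∥ CU A:t2 (2c) ⇒ 7c, clock 33
[4] DMA t4→A (6c) ∥ CU B:t3 (3c) ⇒ 6c, clock 39
[5] DMA t5→B (3c) ∥ CU A:t4 (8c) ⇒ 8c, clock 47
[6] DMA idle ∥ CU B:t5 (4c) ⇒ 4c, clock 51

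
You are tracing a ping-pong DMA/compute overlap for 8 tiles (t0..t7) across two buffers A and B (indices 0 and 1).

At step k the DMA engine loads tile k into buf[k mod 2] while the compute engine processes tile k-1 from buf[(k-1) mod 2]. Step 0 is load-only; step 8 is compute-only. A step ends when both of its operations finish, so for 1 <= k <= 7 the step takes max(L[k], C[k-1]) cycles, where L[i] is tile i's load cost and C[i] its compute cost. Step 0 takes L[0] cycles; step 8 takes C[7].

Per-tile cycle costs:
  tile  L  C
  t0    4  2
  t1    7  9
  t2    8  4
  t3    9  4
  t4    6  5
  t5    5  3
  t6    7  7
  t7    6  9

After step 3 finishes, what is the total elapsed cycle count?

end_cycle[3] = 29

[0] DMA t0→A (4c) ∥ CU idle ⇒ 4c, clock 4
[1] DMA t1→B (7c) ∥ CU A:t0 (2c) ⇒ 7c, clock 11
[2] DMA t2→A (8c) ∥ CU B:t1 (9c) ⇒ 9c, clock 20
[3] DMA t3→B (9c) ∥ CU A:t2 (4c) ⇒ 9c, clock 29
[4] DMA t4→A (6c) ∥ CU B:t3 (4c) ⇒ 6c, clock 35
[5] DMA t5→B (5c) ∥ CU A:t4 (5c) ⇒ 5c, clock 40
[6] DMA t6→A (7c) ∥ CU B:t5 (3c) ⇒ 7c, clock 47
[7] DMA t7→B (6c) ∥ CU A:t6 (7c) ⇒ 7c, clock 54
[8] DMA idle ∥ CU B:t7 (9c) ⇒ 9c, clock 63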